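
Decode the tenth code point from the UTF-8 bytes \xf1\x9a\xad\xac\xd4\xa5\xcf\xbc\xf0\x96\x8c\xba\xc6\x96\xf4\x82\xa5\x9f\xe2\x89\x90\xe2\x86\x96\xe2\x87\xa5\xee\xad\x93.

Offset 0: leading byte 0xF1 = 11110001 → 4-byte char #1 = F1 9A AD AC.
Offset 4: leading byte 0xD4 = 11010100 → 2-byte char #2 = D4 A5.
Offset 6: leading byte 0xCF = 11001111 → 2-byte char #3 = CF BC.
Offset 8: leading byte 0xF0 = 11110000 → 4-byte char #4 = F0 96 8C BA.
Offset 12: leading byte 0xC6 = 11000110 → 2-byte char #5 = C6 96.
Offset 14: leading byte 0xF4 = 11110100 → 4-byte char #6 = F4 82 A5 9F.
Offset 18: leading byte 0xE2 = 11100010 → 3-byte char #7 = E2 89 90.
Offset 21: leading byte 0xE2 = 11100010 → 3-byte char #8 = E2 86 96.
Offset 24: leading byte 0xE2 = 11100010 → 3-byte char #9 = E2 87 A5.
Offset 27: leading byte 0xEE = 11101110 → 3-byte char #10 = EE AD 93.
Leading byte 0xEE = 11101110 matches 1110xxxx → 3-byte sequence.
Byte 1: 0xEE = 11101110, payload 1110 (4 bits).
Byte 2: 0xAD = 10101101 (10xxxxxx ✓), payload 101101.
Byte 3: 0x93 = 10010011 (10xxxxxx ✓), payload 010011.
Concatenate: 1110101101010011 = 0xEB53 (16 bits → U+EB53).

U+EB53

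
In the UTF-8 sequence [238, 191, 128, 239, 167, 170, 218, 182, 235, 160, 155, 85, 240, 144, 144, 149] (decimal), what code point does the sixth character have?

Offset 0: leading byte 0xEE = 11101110 → 3-byte char #1 = EE BF 80.
Offset 3: leading byte 0xEF = 11101111 → 3-byte char #2 = EF A7 AA.
Offset 6: leading byte 0xDA = 11011010 → 2-byte char #3 = DA B6.
Offset 8: leading byte 0xEB = 11101011 → 3-byte char #4 = EB A0 9B.
Offset 11: leading byte 0x55 = 01010101 → 1-byte char #5 = 55.
Offset 12: leading byte 0xF0 = 11110000 → 4-byte char #6 = F0 90 90 95.
Leading byte 0xF0 = 11110000 matches 11110xxx → 4-byte sequence.
Byte 1: 0xF0 = 11110000, payload 000 (3 bits).
Byte 2: 0x90 = 10010000 (10xxxxxx ✓), payload 010000.
Byte 3: 0x90 = 10010000 (10xxxxxx ✓), payload 010000.
Byte 4: 0x95 = 10010101 (10xxxxxx ✓), payload 010101.
Concatenate: 000010000010000010101 = 0x10415 (21 bits → U+10415).

U+10415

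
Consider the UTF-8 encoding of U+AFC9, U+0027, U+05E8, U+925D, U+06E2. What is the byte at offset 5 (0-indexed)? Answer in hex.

0xA8

U+AFC9 → 3-byte form EA BF 89 at offsets 0–2.
U+0027 → 1-byte form 27 at offsets 3–3.
U+05E8 → 2-byte form D7 A8 at offsets 4–5.
Offset 5 falls in char 3's range; it's byte 2 of D7 A8 = 0xA8.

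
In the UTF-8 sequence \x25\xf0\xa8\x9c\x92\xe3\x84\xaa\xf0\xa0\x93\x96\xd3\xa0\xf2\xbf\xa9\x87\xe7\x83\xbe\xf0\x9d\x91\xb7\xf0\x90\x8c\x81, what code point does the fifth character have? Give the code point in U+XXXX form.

U+04E0

Offset 0: leading byte 0x25 = 00100101 → 1-byte char #1 = 25.
Offset 1: leading byte 0xF0 = 11110000 → 4-byte char #2 = F0 A8 9C 92.
Offset 5: leading byte 0xE3 = 11100011 → 3-byte char #3 = E3 84 AA.
Offset 8: leading byte 0xF0 = 11110000 → 4-byte char #4 = F0 A0 93 96.
Offset 12: leading byte 0xD3 = 11010011 → 2-byte char #5 = D3 A0.
Leading byte 0xD3 = 11010011 matches 110xxxxx → 2-byte sequence.
Byte 1: 0xD3 = 11010011, payload 10011 (5 bits).
Byte 2: 0xA0 = 10100000 (10xxxxxx ✓), payload 100000.
Concatenate: 10011100000 = 0x4E0 (11 bits → U+04E0).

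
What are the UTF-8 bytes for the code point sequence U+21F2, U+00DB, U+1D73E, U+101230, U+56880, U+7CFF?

U+21F2: 3-byte form → E2 87 B2.
U+00DB: 2-byte form → C3 9B.
U+1D73E: 4-byte form → F0 9D 9C BE.
U+101230: 4-byte form → F4 81 88 B0.
U+56880: 4-byte form → F1 96 A2 80.
U+7CFF: 3-byte form → E7 B3 BF.
Concatenated (20 bytes): E2 87 B2 C3 9B F0 9D 9C BE F4 81 88 B0 F1 96 A2 80 E7 B3 BF.

E2 87 B2 C3 9B F0 9D 9C BE F4 81 88 B0 F1 96 A2 80 E7 B3 BF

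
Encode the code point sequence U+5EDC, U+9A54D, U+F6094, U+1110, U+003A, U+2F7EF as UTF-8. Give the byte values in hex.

E5 BB 9C F2 9A 95 8D F3 B6 82 94 E1 84 90 3A F0 AF 9F AF

U+5EDC: 3-byte form → E5 BB 9C.
U+9A54D: 4-byte form → F2 9A 95 8D.
U+F6094: 4-byte form → F3 B6 82 94.
U+1110: 3-byte form → E1 84 90.
U+003A: 1-byte form → 3A.
U+2F7EF: 4-byte form → F0 AF 9F AF.
Concatenated (19 bytes): E5 BB 9C F2 9A 95 8D F3 B6 82 94 E1 84 90 3A F0 AF 9F AF.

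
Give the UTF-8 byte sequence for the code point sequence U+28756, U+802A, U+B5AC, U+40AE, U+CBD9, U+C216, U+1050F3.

U+28756: 4-byte form → F0 A8 9D 96.
U+802A: 3-byte form → E8 80 AA.
U+B5AC: 3-byte form → EB 96 AC.
U+40AE: 3-byte form → E4 82 AE.
U+CBD9: 3-byte form → EC AF 99.
U+C216: 3-byte form → EC 88 96.
U+1050F3: 4-byte form → F4 85 83 B3.
Concatenated (23 bytes): F0 A8 9D 96 E8 80 AA EB 96 AC E4 82 AE EC AF 99 EC 88 96 F4 85 83 B3.

F0 A8 9D 96 E8 80 AA EB 96 AC E4 82 AE EC AF 99 EC 88 96 F4 85 83 B3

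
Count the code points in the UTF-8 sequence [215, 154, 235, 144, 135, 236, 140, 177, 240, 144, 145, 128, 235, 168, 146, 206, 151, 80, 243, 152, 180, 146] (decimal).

8

Byte at offset 0: 0xD7 = 11010111 → 2-byte char (#1). Advance 2.
Byte at offset 2: 0xEB = 11101011 → 3-byte char (#2). Advance 3.
Byte at offset 5: 0xEC = 11101100 → 3-byte char (#3). Advance 3.
Byte at offset 8: 0xF0 = 11110000 → 4-byte char (#4). Advance 4.
Byte at offset 12: 0xEB = 11101011 → 3-byte char (#5). Advance 3.
Byte at offset 15: 0xCE = 11001110 → 2-byte char (#6). Advance 2.
Byte at offset 17: 0x50 = 01010000 → 1-byte char (#7). Advance 1.
Byte at offset 18: 0xF3 = 11110011 → 4-byte char (#8). Advance 4.
Reached end at offset 22 after 8 code points.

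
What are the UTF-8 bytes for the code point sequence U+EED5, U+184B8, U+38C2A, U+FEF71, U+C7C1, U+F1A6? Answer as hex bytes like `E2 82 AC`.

U+EED5: 3-byte form → EE BB 95.
U+184B8: 4-byte form → F0 98 92 B8.
U+38C2A: 4-byte form → F0 B8 B0 AA.
U+FEF71: 4-byte form → F3 BE BD B1.
U+C7C1: 3-byte form → EC 9F 81.
U+F1A6: 3-byte form → EF 86 A6.
Concatenated (21 bytes): EE BB 95 F0 98 92 B8 F0 B8 B0 AA F3 BE BD B1 EC 9F 81 EF 86 A6.

EE BB 95 F0 98 92 B8 F0 B8 B0 AA F3 BE BD B1 EC 9F 81 EF 86 A6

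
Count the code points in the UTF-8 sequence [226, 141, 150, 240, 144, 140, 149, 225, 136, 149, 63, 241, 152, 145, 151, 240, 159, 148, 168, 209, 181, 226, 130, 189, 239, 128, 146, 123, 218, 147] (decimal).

11

Byte at offset 0: 0xE2 = 11100010 → 3-byte char (#1). Advance 3.
Byte at offset 3: 0xF0 = 11110000 → 4-byte char (#2). Advance 4.
Byte at offset 7: 0xE1 = 11100001 → 3-byte char (#3). Advance 3.
Byte at offset 10: 0x3F = 00111111 → 1-byte char (#4). Advance 1.
Byte at offset 11: 0xF1 = 11110001 → 4-byte char (#5). Advance 4.
Byte at offset 15: 0xF0 = 11110000 → 4-byte char (#6). Advance 4.
Byte at offset 19: 0xD1 = 11010001 → 2-byte char (#7). Advance 2.
Byte at offset 21: 0xE2 = 11100010 → 3-byte char (#8). Advance 3.
Byte at offset 24: 0xEF = 11101111 → 3-byte char (#9). Advance 3.
Byte at offset 27: 0x7B = 01111011 → 1-byte char (#10). Advance 1.
Byte at offset 28: 0xDA = 11011010 → 2-byte char (#11). Advance 2.
Reached end at offset 30 after 11 code points.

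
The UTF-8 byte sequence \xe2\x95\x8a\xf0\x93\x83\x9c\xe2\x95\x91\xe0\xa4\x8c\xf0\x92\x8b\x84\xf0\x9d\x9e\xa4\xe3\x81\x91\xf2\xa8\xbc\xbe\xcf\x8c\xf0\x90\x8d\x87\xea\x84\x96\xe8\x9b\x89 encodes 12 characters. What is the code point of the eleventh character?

Offset 0: leading byte 0xE2 = 11100010 → 3-byte char #1 = E2 95 8A.
Offset 3: leading byte 0xF0 = 11110000 → 4-byte char #2 = F0 93 83 9C.
Offset 7: leading byte 0xE2 = 11100010 → 3-byte char #3 = E2 95 91.
Offset 10: leading byte 0xE0 = 11100000 → 3-byte char #4 = E0 A4 8C.
Offset 13: leading byte 0xF0 = 11110000 → 4-byte char #5 = F0 92 8B 84.
Offset 17: leading byte 0xF0 = 11110000 → 4-byte char #6 = F0 9D 9E A4.
Offset 21: leading byte 0xE3 = 11100011 → 3-byte char #7 = E3 81 91.
Offset 24: leading byte 0xF2 = 11110010 → 4-byte char #8 = F2 A8 BC BE.
Offset 28: leading byte 0xCF = 11001111 → 2-byte char #9 = CF 8C.
Offset 30: leading byte 0xF0 = 11110000 → 4-byte char #10 = F0 90 8D 87.
Offset 34: leading byte 0xEA = 11101010 → 3-byte char #11 = EA 84 96.
Leading byte 0xEA = 11101010 matches 1110xxxx → 3-byte sequence.
Byte 1: 0xEA = 11101010, payload 1010 (4 bits).
Byte 2: 0x84 = 10000100 (10xxxxxx ✓), payload 000100.
Byte 3: 0x96 = 10010110 (10xxxxxx ✓), payload 010110.
Concatenate: 1010000100010110 = 0xA116 (16 bits → U+A116).

U+A116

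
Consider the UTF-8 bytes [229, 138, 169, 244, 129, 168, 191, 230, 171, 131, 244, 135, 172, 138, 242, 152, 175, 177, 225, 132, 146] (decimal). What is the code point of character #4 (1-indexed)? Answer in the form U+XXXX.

U+107B0A

Offset 0: leading byte 0xE5 = 11100101 → 3-byte char #1 = E5 8A A9.
Offset 3: leading byte 0xF4 = 11110100 → 4-byte char #2 = F4 81 A8 BF.
Offset 7: leading byte 0xE6 = 11100110 → 3-byte char #3 = E6 AB 83.
Offset 10: leading byte 0xF4 = 11110100 → 4-byte char #4 = F4 87 AC 8A.
Leading byte 0xF4 = 11110100 matches 11110xxx → 4-byte sequence.
Byte 1: 0xF4 = 11110100, payload 100 (3 bits).
Byte 2: 0x87 = 10000111 (10xxxxxx ✓), payload 000111.
Byte 3: 0xAC = 10101100 (10xxxxxx ✓), payload 101100.
Byte 4: 0x8A = 10001010 (10xxxxxx ✓), payload 001010.
Concatenate: 100000111101100001010 = 0x107B0A (21 bits → U+107B0A).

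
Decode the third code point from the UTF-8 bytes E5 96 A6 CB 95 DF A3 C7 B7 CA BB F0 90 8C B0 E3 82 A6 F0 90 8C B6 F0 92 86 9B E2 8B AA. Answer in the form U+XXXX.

U+07E3

Offset 0: leading byte 0xE5 = 11100101 → 3-byte char #1 = E5 96 A6.
Offset 3: leading byte 0xCB = 11001011 → 2-byte char #2 = CB 95.
Offset 5: leading byte 0xDF = 11011111 → 2-byte char #3 = DF A3.
Leading byte 0xDF = 11011111 matches 110xxxxx → 2-byte sequence.
Byte 1: 0xDF = 11011111, payload 11111 (5 bits).
Byte 2: 0xA3 = 10100011 (10xxxxxx ✓), payload 100011.
Concatenate: 11111100011 = 0x7E3 (11 bits → U+07E3).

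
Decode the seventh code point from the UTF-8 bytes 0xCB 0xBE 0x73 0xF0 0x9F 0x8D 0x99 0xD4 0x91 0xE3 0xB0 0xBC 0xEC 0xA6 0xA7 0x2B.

U+002B

Offset 0: leading byte 0xCB = 11001011 → 2-byte char #1 = CB BE.
Offset 2: leading byte 0x73 = 01110011 → 1-byte char #2 = 73.
Offset 3: leading byte 0xF0 = 11110000 → 4-byte char #3 = F0 9F 8D 99.
Offset 7: leading byte 0xD4 = 11010100 → 2-byte char #4 = D4 91.
Offset 9: leading byte 0xE3 = 11100011 → 3-byte char #5 = E3 B0 BC.
Offset 12: leading byte 0xEC = 11101100 → 3-byte char #6 = EC A6 A7.
Offset 15: leading byte 0x2B = 00101011 → 1-byte char #7 = 2B.
Leading byte 0x2B = 00101011 matches 0xxxxxxx → 1-byte sequence.
Byte 1: 0x2B = 00101011, payload 0101011 (7 bits).
Concatenate: 0101011 = 0x2B (7 bits → U+002B).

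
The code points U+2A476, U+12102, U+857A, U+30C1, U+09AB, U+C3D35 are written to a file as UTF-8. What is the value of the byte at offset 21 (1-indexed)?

0xB5

1-indexed offset 21 is 0-indexed offset 20.
U+2A476 → 4-byte form F0 AA 91 B6 at offsets 0–3.
U+12102 → 4-byte form F0 92 84 82 at offsets 4–7.
U+857A → 3-byte form E8 95 BA at offsets 8–10.
U+30C1 → 3-byte form E3 83 81 at offsets 11–13.
U+09AB → 3-byte form E0 A6 AB at offsets 14–16.
U+C3D35 → 4-byte form F3 83 B4 B5 at offsets 17–20.
Offset 20 falls in char 6's range; it's byte 4 of F3 83 B4 B5 = 0xB5.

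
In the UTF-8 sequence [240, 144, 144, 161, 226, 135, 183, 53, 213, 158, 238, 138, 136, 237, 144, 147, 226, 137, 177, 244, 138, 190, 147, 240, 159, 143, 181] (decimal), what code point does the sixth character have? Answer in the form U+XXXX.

U+D413

Offset 0: leading byte 0xF0 = 11110000 → 4-byte char #1 = F0 90 90 A1.
Offset 4: leading byte 0xE2 = 11100010 → 3-byte char #2 = E2 87 B7.
Offset 7: leading byte 0x35 = 00110101 → 1-byte char #3 = 35.
Offset 8: leading byte 0xD5 = 11010101 → 2-byte char #4 = D5 9E.
Offset 10: leading byte 0xEE = 11101110 → 3-byte char #5 = EE 8A 88.
Offset 13: leading byte 0xED = 11101101 → 3-byte char #6 = ED 90 93.
Leading byte 0xED = 11101101 matches 1110xxxx → 3-byte sequence.
Byte 1: 0xED = 11101101, payload 1101 (4 bits).
Byte 2: 0x90 = 10010000 (10xxxxxx ✓), payload 010000.
Byte 3: 0x93 = 10010011 (10xxxxxx ✓), payload 010011.
Concatenate: 1101010000010011 = 0xD413 (16 bits → U+D413).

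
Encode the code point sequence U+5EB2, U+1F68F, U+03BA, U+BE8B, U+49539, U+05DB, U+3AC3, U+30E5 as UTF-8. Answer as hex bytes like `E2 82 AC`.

U+5EB2: 3-byte form → E5 BA B2.
U+1F68F: 4-byte form → F0 9F 9A 8F.
U+03BA: 2-byte form → CE BA.
U+BE8B: 3-byte form → EB BA 8B.
U+49539: 4-byte form → F1 89 94 B9.
U+05DB: 2-byte form → D7 9B.
U+3AC3: 3-byte form → E3 AB 83.
U+30E5: 3-byte form → E3 83 A5.
Concatenated (24 bytes): E5 BA B2 F0 9F 9A 8F CE BA EB BA 8B F1 89 94 B9 D7 9B E3 AB 83 E3 83 A5.

E5 BA B2 F0 9F 9A 8F CE BA EB BA 8B F1 89 94 B9 D7 9B E3 AB 83 E3 83 A5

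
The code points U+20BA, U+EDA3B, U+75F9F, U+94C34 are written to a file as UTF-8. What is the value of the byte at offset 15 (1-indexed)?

0xB4

1-indexed offset 15 is 0-indexed offset 14.
U+20BA → 3-byte form E2 82 BA at offsets 0–2.
U+EDA3B → 4-byte form F3 AD A8 BB at offsets 3–6.
U+75F9F → 4-byte form F1 B5 BE 9F at offsets 7–10.
U+94C34 → 4-byte form F2 94 B0 B4 at offsets 11–14.
Offset 14 falls in char 4's range; it's byte 4 of F2 94 B0 B4 = 0xB4.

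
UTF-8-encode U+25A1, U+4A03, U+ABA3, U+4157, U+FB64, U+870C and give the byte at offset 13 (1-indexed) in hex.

0xEF

1-indexed offset 13 is 0-indexed offset 12.
U+25A1 → 3-byte form E2 96 A1 at offsets 0–2.
U+4A03 → 3-byte form E4 A8 83 at offsets 3–5.
U+ABA3 → 3-byte form EA AE A3 at offsets 6–8.
U+4157 → 3-byte form E4 85 97 at offsets 9–11.
U+FB64 → 3-byte form EF AD A4 at offsets 12–14.
Offset 12 falls in char 5's range; it's byte 1 of EF AD A4 = 0xEF.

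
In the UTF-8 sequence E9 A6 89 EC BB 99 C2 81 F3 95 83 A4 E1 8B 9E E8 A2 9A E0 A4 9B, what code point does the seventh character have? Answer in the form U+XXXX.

Offset 0: leading byte 0xE9 = 11101001 → 3-byte char #1 = E9 A6 89.
Offset 3: leading byte 0xEC = 11101100 → 3-byte char #2 = EC BB 99.
Offset 6: leading byte 0xC2 = 11000010 → 2-byte char #3 = C2 81.
Offset 8: leading byte 0xF3 = 11110011 → 4-byte char #4 = F3 95 83 A4.
Offset 12: leading byte 0xE1 = 11100001 → 3-byte char #5 = E1 8B 9E.
Offset 15: leading byte 0xE8 = 11101000 → 3-byte char #6 = E8 A2 9A.
Offset 18: leading byte 0xE0 = 11100000 → 3-byte char #7 = E0 A4 9B.
Leading byte 0xE0 = 11100000 matches 1110xxxx → 3-byte sequence.
Byte 1: 0xE0 = 11100000, payload 0000 (4 bits).
Byte 2: 0xA4 = 10100100 (10xxxxxx ✓), payload 100100.
Byte 3: 0x9B = 10011011 (10xxxxxx ✓), payload 011011.
Concatenate: 0000100100011011 = 0x91B (16 bits → U+091B).

U+091B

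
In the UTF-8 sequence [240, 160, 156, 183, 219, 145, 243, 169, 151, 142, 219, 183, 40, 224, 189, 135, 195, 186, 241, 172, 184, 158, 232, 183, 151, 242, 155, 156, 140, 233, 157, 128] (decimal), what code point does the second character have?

U+06D1

Offset 0: leading byte 0xF0 = 11110000 → 4-byte char #1 = F0 A0 9C B7.
Offset 4: leading byte 0xDB = 11011011 → 2-byte char #2 = DB 91.
Leading byte 0xDB = 11011011 matches 110xxxxx → 2-byte sequence.
Byte 1: 0xDB = 11011011, payload 11011 (5 bits).
Byte 2: 0x91 = 10010001 (10xxxxxx ✓), payload 010001.
Concatenate: 11011010001 = 0x6D1 (11 bits → U+06D1).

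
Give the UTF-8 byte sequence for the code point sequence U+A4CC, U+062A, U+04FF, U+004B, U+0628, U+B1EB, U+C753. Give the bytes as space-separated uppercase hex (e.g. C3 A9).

U+A4CC: 3-byte form → EA 93 8C.
U+062A: 2-byte form → D8 AA.
U+04FF: 2-byte form → D3 BF.
U+004B: 1-byte form → 4B.
U+0628: 2-byte form → D8 A8.
U+B1EB: 3-byte form → EB 87 AB.
U+C753: 3-byte form → EC 9D 93.
Concatenated (16 bytes): EA 93 8C D8 AA D3 BF 4B D8 A8 EB 87 AB EC 9D 93.

EA 93 8C D8 AA D3 BF 4B D8 A8 EB 87 AB EC 9D 93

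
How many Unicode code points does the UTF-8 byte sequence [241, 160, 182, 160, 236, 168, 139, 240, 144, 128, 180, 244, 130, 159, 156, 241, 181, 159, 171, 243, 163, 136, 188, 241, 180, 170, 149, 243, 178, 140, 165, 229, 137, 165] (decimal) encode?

9

Byte at offset 0: 0xF1 = 11110001 → 4-byte char (#1). Advance 4.
Byte at offset 4: 0xEC = 11101100 → 3-byte char (#2). Advance 3.
Byte at offset 7: 0xF0 = 11110000 → 4-byte char (#3). Advance 4.
Byte at offset 11: 0xF4 = 11110100 → 4-byte char (#4). Advance 4.
Byte at offset 15: 0xF1 = 11110001 → 4-byte char (#5). Advance 4.
Byte at offset 19: 0xF3 = 11110011 → 4-byte char (#6). Advance 4.
Byte at offset 23: 0xF1 = 11110001 → 4-byte char (#7). Advance 4.
Byte at offset 27: 0xF3 = 11110011 → 4-byte char (#8). Advance 4.
Byte at offset 31: 0xE5 = 11100101 → 3-byte char (#9). Advance 3.
Reached end at offset 34 after 9 code points.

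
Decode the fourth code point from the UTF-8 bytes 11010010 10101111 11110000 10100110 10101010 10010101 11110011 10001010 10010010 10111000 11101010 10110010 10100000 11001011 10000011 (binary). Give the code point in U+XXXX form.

Offset 0: leading byte 0xD2 = 11010010 → 2-byte char #1 = D2 AF.
Offset 2: leading byte 0xF0 = 11110000 → 4-byte char #2 = F0 A6 AA 95.
Offset 6: leading byte 0xF3 = 11110011 → 4-byte char #3 = F3 8A 92 B8.
Offset 10: leading byte 0xEA = 11101010 → 3-byte char #4 = EA B2 A0.
Leading byte 0xEA = 11101010 matches 1110xxxx → 3-byte sequence.
Byte 1: 0xEA = 11101010, payload 1010 (4 bits).
Byte 2: 0xB2 = 10110010 (10xxxxxx ✓), payload 110010.
Byte 3: 0xA0 = 10100000 (10xxxxxx ✓), payload 100000.
Concatenate: 1010110010100000 = 0xACA0 (16 bits → U+ACA0).

U+ACA0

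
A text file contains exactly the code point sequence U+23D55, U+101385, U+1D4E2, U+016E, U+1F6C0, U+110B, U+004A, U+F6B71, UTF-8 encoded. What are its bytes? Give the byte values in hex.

F0 A3 B5 95 F4 81 8E 85 F0 9D 93 A2 C5 AE F0 9F 9B 80 E1 84 8B 4A F3 B6 AD B1

U+23D55: 4-byte form → F0 A3 B5 95.
U+101385: 4-byte form → F4 81 8E 85.
U+1D4E2: 4-byte form → F0 9D 93 A2.
U+016E: 2-byte form → C5 AE.
U+1F6C0: 4-byte form → F0 9F 9B 80.
U+110B: 3-byte form → E1 84 8B.
U+004A: 1-byte form → 4A.
U+F6B71: 4-byte form → F3 B6 AD B1.
Concatenated (26 bytes): F0 A3 B5 95 F4 81 8E 85 F0 9D 93 A2 C5 AE F0 9F 9B 80 E1 84 8B 4A F3 B6 AD B1.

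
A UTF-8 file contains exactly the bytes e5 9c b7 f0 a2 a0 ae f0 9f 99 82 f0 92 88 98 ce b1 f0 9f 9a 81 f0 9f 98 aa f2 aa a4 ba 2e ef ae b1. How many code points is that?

10

Byte at offset 0: 0xE5 = 11100101 → 3-byte char (#1). Advance 3.
Byte at offset 3: 0xF0 = 11110000 → 4-byte char (#2). Advance 4.
Byte at offset 7: 0xF0 = 11110000 → 4-byte char (#3). Advance 4.
Byte at offset 11: 0xF0 = 11110000 → 4-byte char (#4). Advance 4.
Byte at offset 15: 0xCE = 11001110 → 2-byte char (#5). Advance 2.
Byte at offset 17: 0xF0 = 11110000 → 4-byte char (#6). Advance 4.
Byte at offset 21: 0xF0 = 11110000 → 4-byte char (#7). Advance 4.
Byte at offset 25: 0xF2 = 11110010 → 4-byte char (#8). Advance 4.
Byte at offset 29: 0x2E = 00101110 → 1-byte char (#9). Advance 1.
Byte at offset 30: 0xEF = 11101111 → 3-byte char (#10). Advance 3.
Reached end at offset 33 after 10 code points.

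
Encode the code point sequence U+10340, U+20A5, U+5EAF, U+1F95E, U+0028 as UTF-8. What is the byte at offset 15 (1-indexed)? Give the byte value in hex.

1-indexed offset 15 is 0-indexed offset 14.
U+10340 → 4-byte form F0 90 8D 80 at offsets 0–3.
U+20A5 → 3-byte form E2 82 A5 at offsets 4–6.
U+5EAF → 3-byte form E5 BA AF at offsets 7–9.
U+1F95E → 4-byte form F0 9F A5 9E at offsets 10–13.
U+0028 → 1-byte form 28 at offsets 14–14.
Offset 14 falls in char 5's range; it's byte 1 of 28 = 0x28.

0x28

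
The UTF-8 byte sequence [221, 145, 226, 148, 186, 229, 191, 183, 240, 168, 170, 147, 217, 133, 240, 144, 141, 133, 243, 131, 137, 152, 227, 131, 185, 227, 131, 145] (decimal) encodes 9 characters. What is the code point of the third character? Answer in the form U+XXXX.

U+5FF7

Offset 0: leading byte 0xDD = 11011101 → 2-byte char #1 = DD 91.
Offset 2: leading byte 0xE2 = 11100010 → 3-byte char #2 = E2 94 BA.
Offset 5: leading byte 0xE5 = 11100101 → 3-byte char #3 = E5 BF B7.
Leading byte 0xE5 = 11100101 matches 1110xxxx → 3-byte sequence.
Byte 1: 0xE5 = 11100101, payload 0101 (4 bits).
Byte 2: 0xBF = 10111111 (10xxxxxx ✓), payload 111111.
Byte 3: 0xB7 = 10110111 (10xxxxxx ✓), payload 110111.
Concatenate: 0101111111110111 = 0x5FF7 (16 bits → U+5FF7).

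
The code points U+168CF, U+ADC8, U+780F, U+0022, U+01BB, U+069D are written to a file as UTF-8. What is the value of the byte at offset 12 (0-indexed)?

U+168CF → 4-byte form F0 96 A3 8F at offsets 0–3.
U+ADC8 → 3-byte form EA B7 88 at offsets 4–6.
U+780F → 3-byte form E7 A0 8F at offsets 7–9.
U+0022 → 1-byte form 22 at offsets 10–10.
U+01BB → 2-byte form C6 BB at offsets 11–12.
Offset 12 falls in char 5's range; it's byte 2 of C6 BB = 0xBB.

0xBB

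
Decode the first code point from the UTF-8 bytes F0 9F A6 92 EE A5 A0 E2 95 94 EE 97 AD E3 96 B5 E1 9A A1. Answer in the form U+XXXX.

U+1F992

Offset 0: leading byte 0xF0 = 11110000 → 4-byte char #1 = F0 9F A6 92.
Leading byte 0xF0 = 11110000 matches 11110xxx → 4-byte sequence.
Byte 1: 0xF0 = 11110000, payload 000 (3 bits).
Byte 2: 0x9F = 10011111 (10xxxxxx ✓), payload 011111.
Byte 3: 0xA6 = 10100110 (10xxxxxx ✓), payload 100110.
Byte 4: 0x92 = 10010010 (10xxxxxx ✓), payload 010010.
Concatenate: 000011111100110010010 = 0x1F992 (21 bits → U+1F992).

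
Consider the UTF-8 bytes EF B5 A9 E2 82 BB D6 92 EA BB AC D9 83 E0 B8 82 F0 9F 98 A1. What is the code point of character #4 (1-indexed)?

Offset 0: leading byte 0xEF = 11101111 → 3-byte char #1 = EF B5 A9.
Offset 3: leading byte 0xE2 = 11100010 → 3-byte char #2 = E2 82 BB.
Offset 6: leading byte 0xD6 = 11010110 → 2-byte char #3 = D6 92.
Offset 8: leading byte 0xEA = 11101010 → 3-byte char #4 = EA BB AC.
Leading byte 0xEA = 11101010 matches 1110xxxx → 3-byte sequence.
Byte 1: 0xEA = 11101010, payload 1010 (4 bits).
Byte 2: 0xBB = 10111011 (10xxxxxx ✓), payload 111011.
Byte 3: 0xAC = 10101100 (10xxxxxx ✓), payload 101100.
Concatenate: 1010111011101100 = 0xAEEC (16 bits → U+AEEC).

U+AEEC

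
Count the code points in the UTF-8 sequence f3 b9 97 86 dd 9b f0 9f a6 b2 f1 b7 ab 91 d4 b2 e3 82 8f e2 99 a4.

Byte at offset 0: 0xF3 = 11110011 → 4-byte char (#1). Advance 4.
Byte at offset 4: 0xDD = 11011101 → 2-byte char (#2). Advance 2.
Byte at offset 6: 0xF0 = 11110000 → 4-byte char (#3). Advance 4.
Byte at offset 10: 0xF1 = 11110001 → 4-byte char (#4). Advance 4.
Byte at offset 14: 0xD4 = 11010100 → 2-byte char (#5). Advance 2.
Byte at offset 16: 0xE3 = 11100011 → 3-byte char (#6). Advance 3.
Byte at offset 19: 0xE2 = 11100010 → 3-byte char (#7). Advance 3.
Reached end at offset 22 after 7 code points.

7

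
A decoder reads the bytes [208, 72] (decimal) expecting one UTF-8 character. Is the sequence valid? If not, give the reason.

invalid (non-continuation byte where continuation expected)

Leading byte 0xD0 = 11010000 → 2-byte form.
Byte 2 is 0x48 = 01001000, which is not 10xxxxxx — expected a continuation byte.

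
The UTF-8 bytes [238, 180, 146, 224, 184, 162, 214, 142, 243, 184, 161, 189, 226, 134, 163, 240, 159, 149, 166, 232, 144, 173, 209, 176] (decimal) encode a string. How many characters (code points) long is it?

8

Byte at offset 0: 0xEE = 11101110 → 3-byte char (#1). Advance 3.
Byte at offset 3: 0xE0 = 11100000 → 3-byte char (#2). Advance 3.
Byte at offset 6: 0xD6 = 11010110 → 2-byte char (#3). Advance 2.
Byte at offset 8: 0xF3 = 11110011 → 4-byte char (#4). Advance 4.
Byte at offset 12: 0xE2 = 11100010 → 3-byte char (#5). Advance 3.
Byte at offset 15: 0xF0 = 11110000 → 4-byte char (#6). Advance 4.
Byte at offset 19: 0xE8 = 11101000 → 3-byte char (#7). Advance 3.
Byte at offset 22: 0xD1 = 11010001 → 2-byte char (#8). Advance 2.
Reached end at offset 24 after 8 code points.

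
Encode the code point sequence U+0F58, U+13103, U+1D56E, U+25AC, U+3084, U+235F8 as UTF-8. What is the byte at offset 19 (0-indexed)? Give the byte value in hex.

0x97

U+0F58 → 3-byte form E0 BD 98 at offsets 0–2.
U+13103 → 4-byte form F0 93 84 83 at offsets 3–6.
U+1D56E → 4-byte form F0 9D 95 AE at offsets 7–10.
U+25AC → 3-byte form E2 96 AC at offsets 11–13.
U+3084 → 3-byte form E3 82 84 at offsets 14–16.
U+235F8 → 4-byte form F0 A3 97 B8 at offsets 17–20.
Offset 19 falls in char 6's range; it's byte 3 of F0 A3 97 B8 = 0x97.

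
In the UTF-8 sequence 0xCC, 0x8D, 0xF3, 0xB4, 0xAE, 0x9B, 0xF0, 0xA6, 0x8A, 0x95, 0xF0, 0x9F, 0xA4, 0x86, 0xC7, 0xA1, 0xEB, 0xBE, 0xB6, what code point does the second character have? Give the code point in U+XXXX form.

Offset 0: leading byte 0xCC = 11001100 → 2-byte char #1 = CC 8D.
Offset 2: leading byte 0xF3 = 11110011 → 4-byte char #2 = F3 B4 AE 9B.
Leading byte 0xF3 = 11110011 matches 11110xxx → 4-byte sequence.
Byte 1: 0xF3 = 11110011, payload 011 (3 bits).
Byte 2: 0xB4 = 10110100 (10xxxxxx ✓), payload 110100.
Byte 3: 0xAE = 10101110 (10xxxxxx ✓), payload 101110.
Byte 4: 0x9B = 10011011 (10xxxxxx ✓), payload 011011.
Concatenate: 011110100101110011011 = 0xF4B9B (21 bits → U+F4B9B).

U+F4B9B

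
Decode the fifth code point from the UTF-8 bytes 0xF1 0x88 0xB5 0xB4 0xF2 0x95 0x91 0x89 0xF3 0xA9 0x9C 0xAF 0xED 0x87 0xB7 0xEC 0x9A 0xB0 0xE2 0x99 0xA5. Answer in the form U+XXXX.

U+C6B0

Offset 0: leading byte 0xF1 = 11110001 → 4-byte char #1 = F1 88 B5 B4.
Offset 4: leading byte 0xF2 = 11110010 → 4-byte char #2 = F2 95 91 89.
Offset 8: leading byte 0xF3 = 11110011 → 4-byte char #3 = F3 A9 9C AF.
Offset 12: leading byte 0xED = 11101101 → 3-byte char #4 = ED 87 B7.
Offset 15: leading byte 0xEC = 11101100 → 3-byte char #5 = EC 9A B0.
Leading byte 0xEC = 11101100 matches 1110xxxx → 3-byte sequence.
Byte 1: 0xEC = 11101100, payload 1100 (4 bits).
Byte 2: 0x9A = 10011010 (10xxxxxx ✓), payload 011010.
Byte 3: 0xB0 = 10110000 (10xxxxxx ✓), payload 110000.
Concatenate: 1100011010110000 = 0xC6B0 (16 bits → U+C6B0).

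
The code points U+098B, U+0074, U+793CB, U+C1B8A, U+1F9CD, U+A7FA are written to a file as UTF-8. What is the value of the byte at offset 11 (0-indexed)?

U+098B → 3-byte form E0 A6 8B at offsets 0–2.
U+0074 → 1-byte form 74 at offsets 3–3.
U+793CB → 4-byte form F1 B9 8F 8B at offsets 4–7.
U+C1B8A → 4-byte form F3 81 AE 8A at offsets 8–11.
Offset 11 falls in char 4's range; it's byte 4 of F3 81 AE 8A = 0x8A.

0x8A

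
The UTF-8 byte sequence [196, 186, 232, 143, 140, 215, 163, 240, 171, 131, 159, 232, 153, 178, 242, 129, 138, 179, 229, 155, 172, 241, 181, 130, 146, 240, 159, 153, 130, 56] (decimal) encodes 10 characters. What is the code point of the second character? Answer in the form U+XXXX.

U+83CC

Offset 0: leading byte 0xC4 = 11000100 → 2-byte char #1 = C4 BA.
Offset 2: leading byte 0xE8 = 11101000 → 3-byte char #2 = E8 8F 8C.
Leading byte 0xE8 = 11101000 matches 1110xxxx → 3-byte sequence.
Byte 1: 0xE8 = 11101000, payload 1000 (4 bits).
Byte 2: 0x8F = 10001111 (10xxxxxx ✓), payload 001111.
Byte 3: 0x8C = 10001100 (10xxxxxx ✓), payload 001100.
Concatenate: 1000001111001100 = 0x83CC (16 bits → U+83CC).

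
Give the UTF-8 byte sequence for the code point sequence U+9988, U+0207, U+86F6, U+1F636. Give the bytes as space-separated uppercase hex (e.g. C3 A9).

U+9988: 3-byte form → E9 A6 88.
U+0207: 2-byte form → C8 87.
U+86F6: 3-byte form → E8 9B B6.
U+1F636: 4-byte form → F0 9F 98 B6.
Concatenated (12 bytes): E9 A6 88 C8 87 E8 9B B6 F0 9F 98 B6.

E9 A6 88 C8 87 E8 9B B6 F0 9F 98 B6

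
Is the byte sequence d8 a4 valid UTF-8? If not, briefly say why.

valid

Leading byte 0xD8 = 11011000 → 2-byte form.
Continuation bytes 0xA4=10100100 all match 10xxxxxx.
Decoded value 0x624 is ≥ 0x80 (shortest form) and not a surrogate.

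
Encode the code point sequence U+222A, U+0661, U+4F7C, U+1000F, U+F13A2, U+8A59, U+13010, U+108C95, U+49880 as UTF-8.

U+222A: 3-byte form → E2 88 AA.
U+0661: 2-byte form → D9 A1.
U+4F7C: 3-byte form → E4 BD BC.
U+1000F: 4-byte form → F0 90 80 8F.
U+F13A2: 4-byte form → F3 B1 8E A2.
U+8A59: 3-byte form → E8 A9 99.
U+13010: 4-byte form → F0 93 80 90.
U+108C95: 4-byte form → F4 88 B2 95.
U+49880: 4-byte form → F1 89 A2 80.
Concatenated (31 bytes): E2 88 AA D9 A1 E4 BD BC F0 90 80 8F F3 B1 8E A2 E8 A9 99 F0 93 80 90 F4 88 B2 95 F1 89 A2 80.

E2 88 AA D9 A1 E4 BD BC F0 90 80 8F F3 B1 8E A2 E8 A9 99 F0 93 80 90 F4 88 B2 95 F1 89 A2 80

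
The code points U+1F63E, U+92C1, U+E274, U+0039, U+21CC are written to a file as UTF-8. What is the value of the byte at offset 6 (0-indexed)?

0x81

U+1F63E → 4-byte form F0 9F 98 BE at offsets 0–3.
U+92C1 → 3-byte form E9 8B 81 at offsets 4–6.
Offset 6 falls in char 2's range; it's byte 3 of E9 8B 81 = 0x81.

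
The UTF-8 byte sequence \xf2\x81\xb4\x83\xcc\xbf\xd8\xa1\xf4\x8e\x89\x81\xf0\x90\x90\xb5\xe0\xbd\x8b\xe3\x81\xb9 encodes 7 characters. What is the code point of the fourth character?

Offset 0: leading byte 0xF2 = 11110010 → 4-byte char #1 = F2 81 B4 83.
Offset 4: leading byte 0xCC = 11001100 → 2-byte char #2 = CC BF.
Offset 6: leading byte 0xD8 = 11011000 → 2-byte char #3 = D8 A1.
Offset 8: leading byte 0xF4 = 11110100 → 4-byte char #4 = F4 8E 89 81.
Leading byte 0xF4 = 11110100 matches 11110xxx → 4-byte sequence.
Byte 1: 0xF4 = 11110100, payload 100 (3 bits).
Byte 2: 0x8E = 10001110 (10xxxxxx ✓), payload 001110.
Byte 3: 0x89 = 10001001 (10xxxxxx ✓), payload 001001.
Byte 4: 0x81 = 10000001 (10xxxxxx ✓), payload 000001.
Concatenate: 100001110001001000001 = 0x10E241 (21 bits → U+10E241).

U+10E241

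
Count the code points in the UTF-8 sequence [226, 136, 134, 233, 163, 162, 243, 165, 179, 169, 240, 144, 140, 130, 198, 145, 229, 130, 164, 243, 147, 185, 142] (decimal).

Byte at offset 0: 0xE2 = 11100010 → 3-byte char (#1). Advance 3.
Byte at offset 3: 0xE9 = 11101001 → 3-byte char (#2). Advance 3.
Byte at offset 6: 0xF3 = 11110011 → 4-byte char (#3). Advance 4.
Byte at offset 10: 0xF0 = 11110000 → 4-byte char (#4). Advance 4.
Byte at offset 14: 0xC6 = 11000110 → 2-byte char (#5). Advance 2.
Byte at offset 16: 0xE5 = 11100101 → 3-byte char (#6). Advance 3.
Byte at offset 19: 0xF3 = 11110011 → 4-byte char (#7). Advance 4.
Reached end at offset 23 after 7 code points.

7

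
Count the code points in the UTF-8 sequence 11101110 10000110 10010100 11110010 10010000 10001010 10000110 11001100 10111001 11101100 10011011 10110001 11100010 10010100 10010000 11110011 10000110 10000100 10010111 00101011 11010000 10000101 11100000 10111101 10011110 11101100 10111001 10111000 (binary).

Byte at offset 0: 0xEE = 11101110 → 3-byte char (#1). Advance 3.
Byte at offset 3: 0xF2 = 11110010 → 4-byte char (#2). Advance 4.
Byte at offset 7: 0xCC = 11001100 → 2-byte char (#3). Advance 2.
Byte at offset 9: 0xEC = 11101100 → 3-byte char (#4). Advance 3.
Byte at offset 12: 0xE2 = 11100010 → 3-byte char (#5). Advance 3.
Byte at offset 15: 0xF3 = 11110011 → 4-byte char (#6). Advance 4.
Byte at offset 19: 0x2B = 00101011 → 1-byte char (#7). Advance 1.
Byte at offset 20: 0xD0 = 11010000 → 2-byte char (#8). Advance 2.
Byte at offset 22: 0xE0 = 11100000 → 3-byte char (#9). Advance 3.
Byte at offset 25: 0xEC = 11101100 → 3-byte char (#10). Advance 3.
Reached end at offset 28 after 10 code points.

10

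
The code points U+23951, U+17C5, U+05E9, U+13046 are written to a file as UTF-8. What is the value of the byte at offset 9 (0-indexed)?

U+23951 → 4-byte form F0 A3 A5 91 at offsets 0–3.
U+17C5 → 3-byte form E1 9F 85 at offsets 4–6.
U+05E9 → 2-byte form D7 A9 at offsets 7–8.
U+13046 → 4-byte form F0 93 81 86 at offsets 9–12.
Offset 9 falls in char 4's range; it's byte 1 of F0 93 81 86 = 0xF0.

0xF0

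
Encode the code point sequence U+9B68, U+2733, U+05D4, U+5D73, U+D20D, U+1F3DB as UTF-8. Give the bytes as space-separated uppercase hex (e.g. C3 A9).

E9 AD A8 E2 9C B3 D7 94 E5 B5 B3 ED 88 8D F0 9F 8F 9B

U+9B68: 3-byte form → E9 AD A8.
U+2733: 3-byte form → E2 9C B3.
U+05D4: 2-byte form → D7 94.
U+5D73: 3-byte form → E5 B5 B3.
U+D20D: 3-byte form → ED 88 8D.
U+1F3DB: 4-byte form → F0 9F 8F 9B.
Concatenated (18 bytes): E9 AD A8 E2 9C B3 D7 94 E5 B5 B3 ED 88 8D F0 9F 8F 9B.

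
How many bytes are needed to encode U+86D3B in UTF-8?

U+86D3B = 0x86D3B. UTF-8 uses 1 byte below 0x80, 2 below 0x800, 3 below 0x10000, 4 up to 0x10FFFF. 0x86D3B is in U+10000–U+10FFFF → 4 bytes.

4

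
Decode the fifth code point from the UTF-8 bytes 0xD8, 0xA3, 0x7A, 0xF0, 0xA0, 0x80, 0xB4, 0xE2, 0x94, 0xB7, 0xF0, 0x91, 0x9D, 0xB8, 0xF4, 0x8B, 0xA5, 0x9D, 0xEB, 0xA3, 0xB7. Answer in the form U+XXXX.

Offset 0: leading byte 0xD8 = 11011000 → 2-byte char #1 = D8 A3.
Offset 2: leading byte 0x7A = 01111010 → 1-byte char #2 = 7A.
Offset 3: leading byte 0xF0 = 11110000 → 4-byte char #3 = F0 A0 80 B4.
Offset 7: leading byte 0xE2 = 11100010 → 3-byte char #4 = E2 94 B7.
Offset 10: leading byte 0xF0 = 11110000 → 4-byte char #5 = F0 91 9D B8.
Leading byte 0xF0 = 11110000 matches 11110xxx → 4-byte sequence.
Byte 1: 0xF0 = 11110000, payload 000 (3 bits).
Byte 2: 0x91 = 10010001 (10xxxxxx ✓), payload 010001.
Byte 3: 0x9D = 10011101 (10xxxxxx ✓), payload 011101.
Byte 4: 0xB8 = 10111000 (10xxxxxx ✓), payload 111000.
Concatenate: 000010001011101111000 = 0x11778 (21 bits → U+11778).

U+11778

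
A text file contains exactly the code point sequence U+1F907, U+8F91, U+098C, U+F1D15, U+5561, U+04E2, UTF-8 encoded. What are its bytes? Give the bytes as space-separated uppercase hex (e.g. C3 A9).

U+1F907: 4-byte form → F0 9F A4 87.
U+8F91: 3-byte form → E8 BE 91.
U+098C: 3-byte form → E0 A6 8C.
U+F1D15: 4-byte form → F3 B1 B4 95.
U+5561: 3-byte form → E5 95 A1.
U+04E2: 2-byte form → D3 A2.
Concatenated (19 bytes): F0 9F A4 87 E8 BE 91 E0 A6 8C F3 B1 B4 95 E5 95 A1 D3 A2.

F0 9F A4 87 E8 BE 91 E0 A6 8C F3 B1 B4 95 E5 95 A1 D3 A2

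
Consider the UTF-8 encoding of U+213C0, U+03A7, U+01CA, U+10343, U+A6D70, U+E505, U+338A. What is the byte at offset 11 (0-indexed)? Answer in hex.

0x83

U+213C0 → 4-byte form F0 A1 8F 80 at offsets 0–3.
U+03A7 → 2-byte form CE A7 at offsets 4–5.
U+01CA → 2-byte form C7 8A at offsets 6–7.
U+10343 → 4-byte form F0 90 8D 83 at offsets 8–11.
Offset 11 falls in char 4's range; it's byte 4 of F0 90 8D 83 = 0x83.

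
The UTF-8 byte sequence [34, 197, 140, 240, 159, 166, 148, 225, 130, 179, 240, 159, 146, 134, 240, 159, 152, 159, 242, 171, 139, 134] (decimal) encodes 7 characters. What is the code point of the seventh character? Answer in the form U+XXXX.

U+AB2C6

Offset 0: leading byte 0x22 = 00100010 → 1-byte char #1 = 22.
Offset 1: leading byte 0xC5 = 11000101 → 2-byte char #2 = C5 8C.
Offset 3: leading byte 0xF0 = 11110000 → 4-byte char #3 = F0 9F A6 94.
Offset 7: leading byte 0xE1 = 11100001 → 3-byte char #4 = E1 82 B3.
Offset 10: leading byte 0xF0 = 11110000 → 4-byte char #5 = F0 9F 92 86.
Offset 14: leading byte 0xF0 = 11110000 → 4-byte char #6 = F0 9F 98 9F.
Offset 18: leading byte 0xF2 = 11110010 → 4-byte char #7 = F2 AB 8B 86.
Leading byte 0xF2 = 11110010 matches 11110xxx → 4-byte sequence.
Byte 1: 0xF2 = 11110010, payload 010 (3 bits).
Byte 2: 0xAB = 10101011 (10xxxxxx ✓), payload 101011.
Byte 3: 0x8B = 10001011 (10xxxxxx ✓), payload 001011.
Byte 4: 0x86 = 10000110 (10xxxxxx ✓), payload 000110.
Concatenate: 010101011001011000110 = 0xAB2C6 (21 bits → U+AB2C6).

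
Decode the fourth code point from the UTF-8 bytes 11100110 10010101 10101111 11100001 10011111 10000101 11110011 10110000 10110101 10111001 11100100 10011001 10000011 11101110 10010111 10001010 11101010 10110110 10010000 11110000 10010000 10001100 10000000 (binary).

Offset 0: leading byte 0xE6 = 11100110 → 3-byte char #1 = E6 95 AF.
Offset 3: leading byte 0xE1 = 11100001 → 3-byte char #2 = E1 9F 85.
Offset 6: leading byte 0xF3 = 11110011 → 4-byte char #3 = F3 B0 B5 B9.
Offset 10: leading byte 0xE4 = 11100100 → 3-byte char #4 = E4 99 83.
Leading byte 0xE4 = 11100100 matches 1110xxxx → 3-byte sequence.
Byte 1: 0xE4 = 11100100, payload 0100 (4 bits).
Byte 2: 0x99 = 10011001 (10xxxxxx ✓), payload 011001.
Byte 3: 0x83 = 10000011 (10xxxxxx ✓), payload 000011.
Concatenate: 0100011001000011 = 0x4643 (16 bits → U+4643).

U+4643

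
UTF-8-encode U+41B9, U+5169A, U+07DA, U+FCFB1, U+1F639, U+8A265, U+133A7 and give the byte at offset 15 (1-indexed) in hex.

0x9F

1-indexed offset 15 is 0-indexed offset 14.
U+41B9 → 3-byte form E4 86 B9 at offsets 0–2.
U+5169A → 4-byte form F1 91 9A 9A at offsets 3–6.
U+07DA → 2-byte form DF 9A at offsets 7–8.
U+FCFB1 → 4-byte form F3 BC BE B1 at offsets 9–12.
U+1F639 → 4-byte form F0 9F 98 B9 at offsets 13–16.
Offset 14 falls in char 5's range; it's byte 2 of F0 9F 98 B9 = 0x9F.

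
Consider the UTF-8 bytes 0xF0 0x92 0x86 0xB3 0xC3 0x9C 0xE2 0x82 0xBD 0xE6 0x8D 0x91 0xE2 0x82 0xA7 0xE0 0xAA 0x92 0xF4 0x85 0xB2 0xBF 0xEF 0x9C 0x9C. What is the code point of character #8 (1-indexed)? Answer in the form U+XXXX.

Offset 0: leading byte 0xF0 = 11110000 → 4-byte char #1 = F0 92 86 B3.
Offset 4: leading byte 0xC3 = 11000011 → 2-byte char #2 = C3 9C.
Offset 6: leading byte 0xE2 = 11100010 → 3-byte char #3 = E2 82 BD.
Offset 9: leading byte 0xE6 = 11100110 → 3-byte char #4 = E6 8D 91.
Offset 12: leading byte 0xE2 = 11100010 → 3-byte char #5 = E2 82 A7.
Offset 15: leading byte 0xE0 = 11100000 → 3-byte char #6 = E0 AA 92.
Offset 18: leading byte 0xF4 = 11110100 → 4-byte char #7 = F4 85 B2 BF.
Offset 22: leading byte 0xEF = 11101111 → 3-byte char #8 = EF 9C 9C.
Leading byte 0xEF = 11101111 matches 1110xxxx → 3-byte sequence.
Byte 1: 0xEF = 11101111, payload 1111 (4 bits).
Byte 2: 0x9C = 10011100 (10xxxxxx ✓), payload 011100.
Byte 3: 0x9C = 10011100 (10xxxxxx ✓), payload 011100.
Concatenate: 1111011100011100 = 0xF71C (16 bits → U+F71C).

U+F71C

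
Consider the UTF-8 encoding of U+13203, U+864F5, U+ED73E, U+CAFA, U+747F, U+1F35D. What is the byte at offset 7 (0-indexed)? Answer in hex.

0xB5

U+13203 → 4-byte form F0 93 88 83 at offsets 0–3.
U+864F5 → 4-byte form F2 86 93 B5 at offsets 4–7.
Offset 7 falls in char 2's range; it's byte 4 of F2 86 93 B5 = 0xB5.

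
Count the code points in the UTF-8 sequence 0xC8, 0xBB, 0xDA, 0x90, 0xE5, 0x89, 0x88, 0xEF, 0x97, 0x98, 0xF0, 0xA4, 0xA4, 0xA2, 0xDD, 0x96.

6

Byte at offset 0: 0xC8 = 11001000 → 2-byte char (#1). Advance 2.
Byte at offset 2: 0xDA = 11011010 → 2-byte char (#2). Advance 2.
Byte at offset 4: 0xE5 = 11100101 → 3-byte char (#3). Advance 3.
Byte at offset 7: 0xEF = 11101111 → 3-byte char (#4). Advance 3.
Byte at offset 10: 0xF0 = 11110000 → 4-byte char (#5). Advance 4.
Byte at offset 14: 0xDD = 11011101 → 2-byte char (#6). Advance 2.
Reached end at offset 16 after 6 code points.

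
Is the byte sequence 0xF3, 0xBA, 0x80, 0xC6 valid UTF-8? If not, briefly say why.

Leading byte 0xF3 = 11110011 → 4-byte form.
Byte 4 is 0xC6 = 11000110, which is not 10xxxxxx — expected a continuation byte.

invalid (non-continuation byte where continuation expected)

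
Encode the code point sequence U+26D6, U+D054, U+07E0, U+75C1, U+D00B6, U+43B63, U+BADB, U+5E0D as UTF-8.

U+26D6: 3-byte form → E2 9B 96.
U+D054: 3-byte form → ED 81 94.
U+07E0: 2-byte form → DF A0.
U+75C1: 3-byte form → E7 97 81.
U+D00B6: 4-byte form → F3 90 82 B6.
U+43B63: 4-byte form → F1 83 AD A3.
U+BADB: 3-byte form → EB AB 9B.
U+5E0D: 3-byte form → E5 B8 8D.
Concatenated (25 bytes): E2 9B 96 ED 81 94 DF A0 E7 97 81 F3 90 82 B6 F1 83 AD A3 EB AB 9B E5 B8 8D.

E2 9B 96 ED 81 94 DF A0 E7 97 81 F3 90 82 B6 F1 83 AD A3 EB AB 9B E5 B8 8D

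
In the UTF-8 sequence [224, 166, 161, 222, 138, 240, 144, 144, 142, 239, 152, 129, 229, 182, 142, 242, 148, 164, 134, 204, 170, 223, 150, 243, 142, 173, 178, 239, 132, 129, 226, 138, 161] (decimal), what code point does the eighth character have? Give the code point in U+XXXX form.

U+07D6

Offset 0: leading byte 0xE0 = 11100000 → 3-byte char #1 = E0 A6 A1.
Offset 3: leading byte 0xDE = 11011110 → 2-byte char #2 = DE 8A.
Offset 5: leading byte 0xF0 = 11110000 → 4-byte char #3 = F0 90 90 8E.
Offset 9: leading byte 0xEF = 11101111 → 3-byte char #4 = EF 98 81.
Offset 12: leading byte 0xE5 = 11100101 → 3-byte char #5 = E5 B6 8E.
Offset 15: leading byte 0xF2 = 11110010 → 4-byte char #6 = F2 94 A4 86.
Offset 19: leading byte 0xCC = 11001100 → 2-byte char #7 = CC AA.
Offset 21: leading byte 0xDF = 11011111 → 2-byte char #8 = DF 96.
Leading byte 0xDF = 11011111 matches 110xxxxx → 2-byte sequence.
Byte 1: 0xDF = 11011111, payload 11111 (5 bits).
Byte 2: 0x96 = 10010110 (10xxxxxx ✓), payload 010110.
Concatenate: 11111010110 = 0x7D6 (11 bits → U+07D6).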